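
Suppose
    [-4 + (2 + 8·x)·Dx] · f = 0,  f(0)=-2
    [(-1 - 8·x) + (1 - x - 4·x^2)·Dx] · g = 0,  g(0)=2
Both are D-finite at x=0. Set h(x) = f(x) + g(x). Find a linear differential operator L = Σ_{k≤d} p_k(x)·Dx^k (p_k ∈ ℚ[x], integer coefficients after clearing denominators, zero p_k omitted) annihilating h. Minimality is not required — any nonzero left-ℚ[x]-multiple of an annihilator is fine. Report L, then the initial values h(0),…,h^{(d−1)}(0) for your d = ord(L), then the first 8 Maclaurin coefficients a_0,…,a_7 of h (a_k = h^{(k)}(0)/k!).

f: a_k = -2, -4, 4, -8, 20, -56, 168, -528, …
g: a_k = 2, 2, 10, 18, 58, 130, 362, 882, …
f+g: L₀ = lclm(L_f,L_g), ord ≤ 1+1.
L = (24 + 156·x + 336·x^2 + 640·x^3) + (-14 - 96·x - 420·x^2 - 1184·x^3 - 1600·x^4)·Dx + (-1 + 11·x + 90·x^2 + 24·x^3 - 544·x^4 - 640·x^5)·Dx^2  (order 2).
h: a_k = 0, -2, 14, 10, 78, 74, 530, 354, …
ICs: h(0) = 0, h′(0) = -2.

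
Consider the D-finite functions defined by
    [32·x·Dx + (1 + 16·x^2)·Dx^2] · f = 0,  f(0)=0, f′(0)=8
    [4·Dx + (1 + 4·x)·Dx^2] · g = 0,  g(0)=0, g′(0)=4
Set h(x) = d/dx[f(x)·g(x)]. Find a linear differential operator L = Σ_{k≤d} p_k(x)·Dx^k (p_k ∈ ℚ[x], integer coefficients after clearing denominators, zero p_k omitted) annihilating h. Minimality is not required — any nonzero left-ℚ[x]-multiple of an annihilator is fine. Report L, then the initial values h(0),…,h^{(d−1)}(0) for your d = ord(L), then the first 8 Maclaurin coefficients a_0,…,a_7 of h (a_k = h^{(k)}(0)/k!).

L = (1536 + 11264·x + 81920·x^2 + 638976·x^3 + 1966080·x^4 + 3407872·x^5 + 4194304·x^7) + (288 + 7936·x + 78848·x^2 + 495616·x^3 + 2228224·x^4 + 6094848·x^5 + 9175040·x^6 + 3145728·x^7 + 14680064·x^8)·Dx + (48 + 1024·x + 12288·x^2 + 79872·x^3 + 368640·x^4 + 1277952·x^5 + 3145728·x^6 + 4718592·x^7 + 3145728·x^8 + 8388608·x^9)·Dx^2 + (5 + 72·x + 592·x^2 + 3584·x^3 + 16896·x^4 + 61440·x^5 + 172032·x^6 + 393216·x^7 + 589824·x^8 + 524288·x^9 + 1048576·x^10)·Dx^3  (order 3).
h: a_k = 0, 64, -192, 0, -2560/3, 212992/15, -630784/15, 0, …
ICs: h(0) = 0, h′(0) = 64, h′′(0) = -384.

f: a_k = 0, 8, 0, -128/3, 0, 2048/5, 0, -32768/7, …
g: a_k = 0, 4, -8, 64/3, -64, 1024/5, -2048/3, 16384/7, …
L₀ := L_f ⊗_s L_g (sym. prod.), ord ≤ 4.
h₀' ⇒ L via d/dx closure of L₀.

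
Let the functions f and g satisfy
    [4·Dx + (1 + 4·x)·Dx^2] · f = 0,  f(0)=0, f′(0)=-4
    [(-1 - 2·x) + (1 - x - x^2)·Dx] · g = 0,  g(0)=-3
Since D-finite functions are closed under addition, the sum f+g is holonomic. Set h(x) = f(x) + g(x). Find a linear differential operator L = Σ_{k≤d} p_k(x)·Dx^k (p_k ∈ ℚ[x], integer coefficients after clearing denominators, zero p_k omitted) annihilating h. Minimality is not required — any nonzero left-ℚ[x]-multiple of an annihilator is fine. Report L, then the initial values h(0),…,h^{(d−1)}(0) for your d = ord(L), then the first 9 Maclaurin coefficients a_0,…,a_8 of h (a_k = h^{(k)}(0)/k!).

f: a_k = 0, -4, 8, -64/3, 64, -1024/5, 2048/3, -16384/7, 8192, …
g: a_k = -3, -3, -6, -9, -15, -24, -39, -63, -102, …
h₀=f+g: left-lcm gives L₀, ord ≤ 3.
L = (-100 - 272·x - 392·x^2 - 144·x^3 - 96·x^4)·Dx + (7 - 96·x - 434·x^2 - 540·x^3 - 304·x^4 - 160·x^5)·Dx^2 + (4 + 25·x + 28·x^2 - 46·x^3 - 73·x^4 - 76·x^5 - 32·x^6)·Dx^3  (order 3).
h: a_k = -3, -7, 2, -91/3, 49, -1144/5, 1931/3, -16825/7, 8090, …
ICs: h(0) = -3, h′(0) = -7, h′′(0) = 4.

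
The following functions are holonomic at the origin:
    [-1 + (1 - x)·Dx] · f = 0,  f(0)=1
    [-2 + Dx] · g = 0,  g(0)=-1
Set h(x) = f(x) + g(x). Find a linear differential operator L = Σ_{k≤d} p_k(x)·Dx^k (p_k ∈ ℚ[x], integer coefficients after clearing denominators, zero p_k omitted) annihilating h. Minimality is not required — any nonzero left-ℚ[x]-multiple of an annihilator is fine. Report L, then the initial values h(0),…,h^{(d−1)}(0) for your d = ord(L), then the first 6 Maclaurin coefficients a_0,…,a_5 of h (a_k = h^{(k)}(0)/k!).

f: a_k = 1, 1, 1, 1, 1, 1, …
g: a_k = -1, -2, -2, -4/3, -2/3, -4/15, …
h₀=f+g: left-lcm gives L₀, ord ≤ 2.
L = -4·x + (-2 + 8·x - 4·x^2)·Dx + (1 - 3·x + 2·x^2)·Dx^2  (order 2).
h: a_k = 0, -1, -1, -1/3, 1/3, 11/15, …
ICs: h(0) = 0, h′(0) = -1.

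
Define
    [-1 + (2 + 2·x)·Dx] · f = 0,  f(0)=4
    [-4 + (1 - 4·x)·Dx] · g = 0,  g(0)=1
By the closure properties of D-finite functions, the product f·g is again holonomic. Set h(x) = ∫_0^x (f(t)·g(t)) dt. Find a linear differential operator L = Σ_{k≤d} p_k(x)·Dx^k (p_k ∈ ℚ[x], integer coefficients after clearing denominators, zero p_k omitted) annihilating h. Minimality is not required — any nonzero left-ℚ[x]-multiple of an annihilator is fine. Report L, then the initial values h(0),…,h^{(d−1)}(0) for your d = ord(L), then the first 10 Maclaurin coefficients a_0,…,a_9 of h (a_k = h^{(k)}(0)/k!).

L = (9 + 4·x)·Dx + (-2 + 6·x + 8·x^2)·Dx^2  (order 2).
h: a_k = 0, 4, 9, 143/6, 1145/16, 7327/32, 293087/384, 4689371/1792, 37515001/4096, 2400959635/73728, …
ICs: h(0) = 0, h′(0) = 4.

f: a_k = 4, 2, -1/2, 1/4, -5/32, 7/64, -21/256, 33/512, -429/8192, 715/16384, …
g: a_k = 1, 4, 16, 64, 256, 1024, 4096, 16384, 65536, 262144, …
Product ⇒ symmetric product L₀, ord ≤ 1.
h=∫₀ˣh₀: take L = L₀·Dx.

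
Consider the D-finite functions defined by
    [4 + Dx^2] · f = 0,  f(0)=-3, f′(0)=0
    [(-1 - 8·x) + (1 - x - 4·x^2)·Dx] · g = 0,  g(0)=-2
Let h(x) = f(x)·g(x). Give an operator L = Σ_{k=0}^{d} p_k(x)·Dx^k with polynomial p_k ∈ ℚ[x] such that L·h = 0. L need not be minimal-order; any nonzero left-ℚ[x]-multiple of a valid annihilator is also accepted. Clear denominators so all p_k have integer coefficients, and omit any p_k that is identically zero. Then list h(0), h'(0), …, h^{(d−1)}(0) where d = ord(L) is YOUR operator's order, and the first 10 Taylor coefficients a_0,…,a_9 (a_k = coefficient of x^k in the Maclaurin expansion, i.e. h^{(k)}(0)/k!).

L = (4 + 4·x + 16·x^2) + (2 + 16·x)·Dx + (-1 + x + 4·x^2)·Dx^2  (order 2).
h: a_k = 6, 6, 18, 42, 118, 286, 11362/15, 28522/15, 172598/35, 263282/21, …
ICs: h(0) = 6, h′(0) = 6.

f: a_k = -3, 0, 6, 0, -2, 0, 4/15, 0, -2/105, 0, …
g: a_k = -2, -2, -10, -18, -58, -130, -362, -882, -2330, -5858, …
f·g: L₀ = L_f ⊗_s L_g, ord ≤ 2·1.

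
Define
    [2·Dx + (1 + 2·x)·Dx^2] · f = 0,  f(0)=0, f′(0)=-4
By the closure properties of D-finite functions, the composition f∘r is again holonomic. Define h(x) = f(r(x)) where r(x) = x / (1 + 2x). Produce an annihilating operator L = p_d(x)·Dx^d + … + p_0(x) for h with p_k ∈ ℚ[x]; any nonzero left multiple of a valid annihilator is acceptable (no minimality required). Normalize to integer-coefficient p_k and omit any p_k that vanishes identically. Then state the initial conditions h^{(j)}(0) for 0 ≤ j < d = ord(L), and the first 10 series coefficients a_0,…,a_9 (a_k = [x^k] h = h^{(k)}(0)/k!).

L = (6 + 16·x)·Dx + (1 + 6·x + 8·x^2)·Dx^2  (order 2).
h: a_k = 0, -4, 12, -112/3, 120, -1984/5, 1344, -32512/7, 16320, -523264/9, …
ICs: h(0) = 0, h′(0) = -4.

f: a_k = 0, -4, 4, -16/3, 8, -64/5, 64/3, -256/7, 64, -1024/9, …
h₀=f(r): pull back L_f along r ⇒ L₀.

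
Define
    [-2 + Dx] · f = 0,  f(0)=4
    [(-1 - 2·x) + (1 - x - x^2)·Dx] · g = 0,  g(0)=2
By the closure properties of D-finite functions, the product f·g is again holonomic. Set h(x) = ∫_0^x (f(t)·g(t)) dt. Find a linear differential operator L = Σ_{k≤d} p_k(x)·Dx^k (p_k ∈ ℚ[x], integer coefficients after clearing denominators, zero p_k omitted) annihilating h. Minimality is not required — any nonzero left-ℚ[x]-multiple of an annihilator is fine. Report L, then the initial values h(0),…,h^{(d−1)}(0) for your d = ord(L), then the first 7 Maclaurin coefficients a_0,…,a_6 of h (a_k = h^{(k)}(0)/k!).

L = (3 - 2·x^2)·Dx + (-1 + x + x^2)·Dx^2  (order 2).
h: a_k = 0, 8, 12, 16, 62/3, 136/5, 184/5, …
ICs: h(0) = 0, h′(0) = 8.

f: a_k = 4, 8, 8, 16/3, 8/3, 16/15, 16/45, …
g: a_k = 2, 2, 4, 6, 10, 16, 26, …
h₀=f·g: eliminate ⇒ L₀, order ≤ 1·1.
h=∫h₀ ⇒ L = L₀·Dx.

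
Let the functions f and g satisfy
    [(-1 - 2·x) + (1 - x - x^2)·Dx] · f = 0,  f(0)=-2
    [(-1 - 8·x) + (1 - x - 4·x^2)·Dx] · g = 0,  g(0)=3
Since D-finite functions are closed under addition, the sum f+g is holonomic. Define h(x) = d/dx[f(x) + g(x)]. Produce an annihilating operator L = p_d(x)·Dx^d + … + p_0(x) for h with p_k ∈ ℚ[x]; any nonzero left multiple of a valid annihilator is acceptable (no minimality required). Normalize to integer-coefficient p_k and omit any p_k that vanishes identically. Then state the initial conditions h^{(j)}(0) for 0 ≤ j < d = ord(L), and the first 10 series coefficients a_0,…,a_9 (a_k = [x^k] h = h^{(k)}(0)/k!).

L = (-6 - 216·x - 240·x^2 - 984·x^3 - 1554·x^4 - 1440·x^5 + 576·x^6) + (6 + 54·x + 66·x^2 + 144·x^3 - 177·x^4 - 1506·x^5 - 672·x^6 + 384·x^7)·Dx + (-1 + 2·x - 11·x^2 - 2·x^3 + 122·x^4 + 9·x^5 - 243·x^6 - 48·x^7 + 48·x^8)·Dx^2  (order 2).
h: a_k = 1, 22, 63, 308, 895, 3102, 8967, 27416, 78093, 225890, …
ICs: h(0) = 1, h′(0) = 22.

f: a_k = -2, -2, -4, -6, -10, -16, -26, -42, -68, -110, …
g: a_k = 3, 3, 15, 27, 87, 195, 543, 1323, 3495, 8787, …
Weyl lclm of L_f,L_g ⇒ L₀ (ord ≤ 2).
Differentiate: ansatz ord ≤ ord L₀ ⇒ L.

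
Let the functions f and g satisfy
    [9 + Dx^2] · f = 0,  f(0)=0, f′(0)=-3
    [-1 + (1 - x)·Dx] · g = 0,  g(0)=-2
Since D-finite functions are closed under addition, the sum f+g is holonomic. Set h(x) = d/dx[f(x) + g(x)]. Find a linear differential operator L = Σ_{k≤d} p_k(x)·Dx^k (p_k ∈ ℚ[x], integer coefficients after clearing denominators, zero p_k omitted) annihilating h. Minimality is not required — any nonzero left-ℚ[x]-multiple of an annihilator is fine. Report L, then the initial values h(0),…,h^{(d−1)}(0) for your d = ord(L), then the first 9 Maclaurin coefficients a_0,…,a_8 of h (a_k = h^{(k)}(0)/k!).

L = (126 - 108·x + 54·x^2) + (-45 + 99·x - 81·x^2 + 27·x^3)·Dx + (14 - 12·x + 6·x^2)·Dx^2 + (-5 + 11·x - 9·x^2 + 3·x^3)·Dx^3  (order 3).
h: a_k = -5, -4, 15/2, -8, -161/8, -12, -877/80, -16, -82827/4480, …
ICs: h(0) = -5, h′(0) = -4, h′′(0) = 15.

f: a_k = 0, -3, 0, 9/2, 0, -81/40, 0, 243/560, 0, …
g: a_k = -2, -2, -2, -2, -2, -2, -2, -2, -2, …
h₀=f+g: left-lcm gives L₀, ord ≤ 3.
h=h₀': d/dx-closure on L₀ ⇒ L.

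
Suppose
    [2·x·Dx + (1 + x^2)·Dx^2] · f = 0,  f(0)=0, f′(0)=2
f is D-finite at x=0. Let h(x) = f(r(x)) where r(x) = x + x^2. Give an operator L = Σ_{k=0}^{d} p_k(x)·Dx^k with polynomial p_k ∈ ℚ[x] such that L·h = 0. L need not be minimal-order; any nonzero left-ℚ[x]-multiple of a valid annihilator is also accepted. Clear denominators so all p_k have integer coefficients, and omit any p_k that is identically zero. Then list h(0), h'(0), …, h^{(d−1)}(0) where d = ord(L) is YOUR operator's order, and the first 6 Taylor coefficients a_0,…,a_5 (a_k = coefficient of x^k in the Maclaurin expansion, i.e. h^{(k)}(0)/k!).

L = (-2 + 2·x + 8·x^2 + 12·x^3 + 6·x^4)·Dx + (1 + 2·x + x^2 + 4·x^3 + 5·x^4 + 2·x^5)·Dx^2  (order 2).
h: a_k = 0, 2, 2, -2/3, -2, -8/5, …
ICs: h(0) = 0, h′(0) = 2.

f: a_k = 0, 2, 0, -2/3, 0, 2/5, …
f∘r: x↦r, Dx↦Dx/r' in L_f ⇒ L₀.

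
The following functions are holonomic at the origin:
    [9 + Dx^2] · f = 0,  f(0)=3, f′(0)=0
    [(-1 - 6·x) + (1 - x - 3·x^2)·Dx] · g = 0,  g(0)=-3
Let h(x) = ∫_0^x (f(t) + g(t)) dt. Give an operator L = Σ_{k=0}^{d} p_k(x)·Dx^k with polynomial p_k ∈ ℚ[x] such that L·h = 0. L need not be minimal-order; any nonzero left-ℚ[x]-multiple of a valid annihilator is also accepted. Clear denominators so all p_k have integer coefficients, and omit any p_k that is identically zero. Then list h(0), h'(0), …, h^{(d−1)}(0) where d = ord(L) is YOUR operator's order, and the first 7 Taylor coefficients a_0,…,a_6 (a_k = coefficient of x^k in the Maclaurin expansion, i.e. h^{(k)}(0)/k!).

L = (-459 - 2916·x - 1539·x^2 - 3888·x^3 - 3645·x^4 - 4374·x^5)·Dx + (153 - 153·x - 378·x^2 + 405·x^3 - 2187·x^5 - 2187·x^6)·Dx^2 + (-51 - 324·x - 171·x^2 - 432·x^3 - 405·x^4 - 486·x^5)·Dx^3 + (17 - 17·x - 42·x^2 + 45·x^3 - 243·x^5 - 243·x^6)·Dx^4  (order 4).
h: a_k = 0, 0, -3/2, -17/2, -21/4, -75/8, -20, …
ICs: h(0) = 0, h′(0) = 0, h′′(0) = -3, h′′′(0) = -51.

f: a_k = 3, 0, -27/2, 0, 81/8, 0, -243/80, …
g: a_k = -3, -3, -12, -21, -57, -120, -291, …
L₀ := lclm(L_f,L_g); ord L₀ ≤ 2+1.
h=∫h₀ ⇒ L = L₀·Dx.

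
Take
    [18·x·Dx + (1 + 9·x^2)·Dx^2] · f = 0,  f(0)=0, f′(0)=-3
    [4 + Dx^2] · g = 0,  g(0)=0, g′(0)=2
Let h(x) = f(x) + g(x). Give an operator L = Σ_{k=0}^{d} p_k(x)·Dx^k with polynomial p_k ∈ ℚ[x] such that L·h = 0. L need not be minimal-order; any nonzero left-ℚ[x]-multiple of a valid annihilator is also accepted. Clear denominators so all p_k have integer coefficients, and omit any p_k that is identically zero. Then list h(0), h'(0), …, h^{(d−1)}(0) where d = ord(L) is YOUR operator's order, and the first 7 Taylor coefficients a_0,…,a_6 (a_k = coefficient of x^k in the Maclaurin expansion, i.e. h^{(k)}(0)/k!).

f: a_k = 0, -3, 0, 9, 0, -243/5, 0, …
g: a_k = 0, 2, 0, -4/3, 0, 4/15, 0, …
h₀=f+g: left-lcm gives L₀, ord ≤ 4.
L = (-3744·x + 37584·x^3 + 11664·x^5)·Dx + (-28 + 864·x^2 + 10692·x^4 + 5832·x^6)·Dx^2 + (-936·x + 9396·x^3 + 2916·x^5)·Dx^3 + (-7 + 216·x^2 + 2673·x^4 + 1458·x^6)·Dx^4  (order 4).
h: a_k = 0, -1, 0, 23/3, 0, -145/3, 0, …
ICs: h(0) = 0, h′(0) = -1, h′′(0) = 0, h′′′(0) = 46.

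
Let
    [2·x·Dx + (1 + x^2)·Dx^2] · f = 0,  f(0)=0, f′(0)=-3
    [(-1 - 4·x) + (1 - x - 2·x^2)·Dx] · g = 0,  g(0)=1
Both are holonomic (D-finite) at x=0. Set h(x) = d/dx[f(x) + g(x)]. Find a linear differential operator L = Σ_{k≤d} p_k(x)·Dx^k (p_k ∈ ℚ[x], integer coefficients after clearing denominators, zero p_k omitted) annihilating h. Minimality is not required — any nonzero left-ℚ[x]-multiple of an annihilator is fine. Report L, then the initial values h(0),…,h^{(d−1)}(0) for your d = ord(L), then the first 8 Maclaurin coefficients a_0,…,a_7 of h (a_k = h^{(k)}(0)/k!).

f: a_k = 0, -3, 0, 1, 0, -3/5, 0, 3/7, …
g: a_k = 1, 1, 3, 5, 11, 21, 43, 85, …
f+g: L₀ = lclm(L_f,L_g), ord ≤ 2+1.
h₀' ⇒ L via d/dx closure of L₀.
L = (6 - 24·x - 162·x^2 - 240·x^3 - 384·x^4 - 48·x^6) + (-16 - 74·x - 88·x^2 - 226·x^3 - 212·x^4 - 304·x^5 - 12·x^6 - 48·x^7)·Dx + (3 + 4·x + 8·x^2 - 28·x^3 - 27·x^4 - 36·x^5 - 40·x^6 - 4·x^7 - 8·x^8)·Dx^2  (order 2).
h: a_k = -2, 6, 18, 44, 102, 258, 598, 1368, …
ICs: h(0) = -2, h′(0) = 6.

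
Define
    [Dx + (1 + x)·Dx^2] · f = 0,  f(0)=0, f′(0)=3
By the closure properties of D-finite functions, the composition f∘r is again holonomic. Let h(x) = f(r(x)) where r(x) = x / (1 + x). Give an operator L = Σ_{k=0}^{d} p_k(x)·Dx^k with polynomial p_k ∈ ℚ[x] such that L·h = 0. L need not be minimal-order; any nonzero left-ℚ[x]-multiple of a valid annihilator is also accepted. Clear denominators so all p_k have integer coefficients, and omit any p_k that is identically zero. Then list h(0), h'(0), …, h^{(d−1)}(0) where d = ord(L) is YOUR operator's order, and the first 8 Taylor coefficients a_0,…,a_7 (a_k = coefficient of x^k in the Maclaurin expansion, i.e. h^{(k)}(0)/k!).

f: a_k = 0, 3, -3/2, 1, -3/4, 3/5, -1/2, 3/7, …
Change of var in L_f (x↦r) gives L₀.
L = (3 + 4·x)·Dx + (1 + 3·x + 2·x^2)·Dx^2  (order 2).
h: a_k = 0, 3, -9/2, 7, -45/4, 93/5, -63/2, 381/7, …
ICs: h(0) = 0, h′(0) = 3.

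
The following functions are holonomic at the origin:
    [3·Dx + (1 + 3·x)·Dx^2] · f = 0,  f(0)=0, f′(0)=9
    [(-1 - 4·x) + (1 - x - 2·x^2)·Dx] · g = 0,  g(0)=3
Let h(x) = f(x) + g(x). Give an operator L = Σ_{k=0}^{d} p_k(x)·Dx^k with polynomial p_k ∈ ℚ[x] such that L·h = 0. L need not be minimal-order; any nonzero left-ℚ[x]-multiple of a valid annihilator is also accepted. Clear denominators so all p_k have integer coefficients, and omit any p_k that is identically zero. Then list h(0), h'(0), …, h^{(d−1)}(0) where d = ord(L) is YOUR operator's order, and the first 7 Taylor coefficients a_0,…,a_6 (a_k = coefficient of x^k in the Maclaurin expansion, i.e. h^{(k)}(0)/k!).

f: a_k = 0, 9, -27/2, 27, -243/4, 729/5, -729/2, …
g: a_k = 3, 3, 9, 15, 33, 63, 129, …
f+g: L₀ = lclm(L_f,L_g), ord ≤ 2+1.
L = (-66 - 270·x - 576·x^2 - 336·x^3 - 288·x^4)·Dx + (-4 - 96·x - 492·x^2 - 832·x^3 - 696·x^4 - 480·x^5)·Dx^2 + (3 + 19·x + 25·x^2 - 39·x^3 - 116·x^4 - 164·x^5 - 96·x^6)·Dx^3  (order 3).
h: a_k = 3, 12, -9/2, 42, -111/4, 1044/5, -471/2, …
ICs: h(0) = 3, h′(0) = 12, h′′(0) = -9.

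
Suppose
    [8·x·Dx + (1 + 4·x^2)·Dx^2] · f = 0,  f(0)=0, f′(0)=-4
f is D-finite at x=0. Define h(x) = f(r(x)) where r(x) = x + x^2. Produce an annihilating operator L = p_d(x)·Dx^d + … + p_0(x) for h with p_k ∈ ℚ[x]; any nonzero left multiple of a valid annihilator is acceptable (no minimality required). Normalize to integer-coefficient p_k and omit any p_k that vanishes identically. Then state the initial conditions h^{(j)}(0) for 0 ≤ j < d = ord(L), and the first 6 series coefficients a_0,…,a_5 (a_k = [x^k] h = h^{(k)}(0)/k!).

f: a_k = 0, -4, 0, 16/3, 0, -64/5, …
h₀=f(r): pull back L_f along r ⇒ L₀.
L = (-2 + 8·x + 32·x^2 + 48·x^3 + 24·x^4)·Dx + (1 + 2·x + 4·x^2 + 16·x^3 + 20·x^4 + 8·x^5)·Dx^2  (order 2).
h: a_k = 0, -4, -4, 16/3, 16, 16/5, …
ICs: h(0) = 0, h′(0) = -4.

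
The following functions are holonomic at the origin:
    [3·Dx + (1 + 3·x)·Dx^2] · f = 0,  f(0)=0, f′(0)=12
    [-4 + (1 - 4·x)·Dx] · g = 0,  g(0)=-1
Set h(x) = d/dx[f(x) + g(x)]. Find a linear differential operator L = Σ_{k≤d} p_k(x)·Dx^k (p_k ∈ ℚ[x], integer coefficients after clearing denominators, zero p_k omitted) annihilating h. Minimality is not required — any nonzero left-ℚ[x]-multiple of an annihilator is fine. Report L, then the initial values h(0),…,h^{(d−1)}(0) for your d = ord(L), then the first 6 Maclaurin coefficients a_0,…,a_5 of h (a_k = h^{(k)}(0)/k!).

L = (-432 - 288·x) + (-78 - 720·x - 576·x^2)·Dx + (11 + x - 144·x^2 - 144·x^3)·Dx^2  (order 2).
h: a_k = 8, -68, -84, -1348, -4148, -27492, …
ICs: h(0) = 8, h′(0) = -68.

f: a_k = 0, 12, -18, 36, -81, 972/5, …
g: a_k = -1, -4, -16, -64, -256, -1024, …
L₀ := lclm(L_f,L_g); ord L₀ ≤ 2+1.
h₀' ⇒ L via d/dx closure of L₀.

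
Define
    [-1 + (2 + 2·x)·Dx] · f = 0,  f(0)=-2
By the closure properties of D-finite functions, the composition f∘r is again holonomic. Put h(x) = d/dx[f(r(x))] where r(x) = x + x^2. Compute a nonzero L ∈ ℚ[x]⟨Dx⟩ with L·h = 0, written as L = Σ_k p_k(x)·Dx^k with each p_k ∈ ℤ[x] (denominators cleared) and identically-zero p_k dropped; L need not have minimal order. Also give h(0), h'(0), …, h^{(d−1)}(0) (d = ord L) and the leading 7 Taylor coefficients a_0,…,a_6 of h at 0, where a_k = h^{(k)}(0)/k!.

L = 3 + (-2 - 6·x - 6·x^2 - 4·x^3)·Dx  (order 1).
h: a_k = -1, -3/2, 9/8, -3/16, -75/128, 171/256, -147/1024, …
ICs: h(0) = -1.

f: a_k = -2, -1, 1/4, -1/8, 5/64, -7/128, 21/512, …
f∘r: x↦r, Dx↦Dx/r' in L_f ⇒ L₀.
h₀' ⇒ L via d/dx closure of L₀.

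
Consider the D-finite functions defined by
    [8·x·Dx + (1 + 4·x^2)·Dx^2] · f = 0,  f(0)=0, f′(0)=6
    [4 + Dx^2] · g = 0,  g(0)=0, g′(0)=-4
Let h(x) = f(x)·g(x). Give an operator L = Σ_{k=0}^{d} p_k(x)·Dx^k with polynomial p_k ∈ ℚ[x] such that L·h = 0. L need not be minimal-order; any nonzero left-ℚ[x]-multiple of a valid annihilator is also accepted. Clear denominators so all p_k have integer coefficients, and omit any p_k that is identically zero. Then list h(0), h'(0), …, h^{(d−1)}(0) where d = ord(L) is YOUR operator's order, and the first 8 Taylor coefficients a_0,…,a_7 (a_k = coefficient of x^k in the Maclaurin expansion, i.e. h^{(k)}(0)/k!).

f: a_k = 0, 6, 0, -8, 0, 96/5, 0, -384/7, …
g: a_k = 0, -4, 0, 8/3, 0, -8/15, 0, 16/315, …
h₀=f·g: eliminate ⇒ L₀, order ≤ 2·2.
L = (80 + 832·x^2 + 1408·x^4 + 2048·x^6 + 2048·x^8) + (96·x + 640·x^3 + 1536·x^5 + 2048·x^7)·Dx + (24 + 256·x^2 + 576·x^4 + 1024·x^6 + 1024·x^8)·Dx^2 + (24·x + 160·x^3 + 384·x^5 + 512·x^7)·Dx^3 + (1 + 12·x^2 + 56·x^4 + 128·x^6 + 128·x^8)·Dx^4  (order 4).
h: a_k = 0, 0, -24, 0, 48, 0, -304/3, 0, …
ICs: h(0) = 0, h′(0) = 0, h′′(0) = -48, h′′′(0) = 0.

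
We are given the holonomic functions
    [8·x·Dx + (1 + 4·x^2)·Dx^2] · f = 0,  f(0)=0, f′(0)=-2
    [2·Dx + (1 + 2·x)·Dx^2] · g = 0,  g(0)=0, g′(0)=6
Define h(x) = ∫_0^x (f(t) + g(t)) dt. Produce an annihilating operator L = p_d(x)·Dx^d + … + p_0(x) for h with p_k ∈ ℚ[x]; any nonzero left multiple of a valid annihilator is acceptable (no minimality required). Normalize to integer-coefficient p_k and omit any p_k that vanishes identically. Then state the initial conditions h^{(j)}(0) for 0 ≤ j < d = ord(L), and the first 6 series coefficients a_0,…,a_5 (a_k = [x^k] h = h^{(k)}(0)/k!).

f: a_k = 0, -2, 0, 8/3, 0, -32/5, …
g: a_k = 0, 6, -6, 8, -12, 96/5, …
h₀=f+g: left-lcm gives L₀, ord ≤ 4.
h=∫h₀ ⇒ L = L₀·Dx.
L = (-8 - 48·x + 96·x^2 + 64·x^3)·Dx^2 + (-8 - 16·x + 192·x^3 + 128·x^4)·Dx^3 + (-1 + 2·x + 8·x^2 + 16·x^3 + 48·x^4 + 32·x^5)·Dx^4  (order 4).
h: a_k = 0, 0, 2, -2, 8/3, -12/5, …
ICs: h(0) = 0, h′(0) = 0, h′′(0) = 4, h′′′(0) = -12.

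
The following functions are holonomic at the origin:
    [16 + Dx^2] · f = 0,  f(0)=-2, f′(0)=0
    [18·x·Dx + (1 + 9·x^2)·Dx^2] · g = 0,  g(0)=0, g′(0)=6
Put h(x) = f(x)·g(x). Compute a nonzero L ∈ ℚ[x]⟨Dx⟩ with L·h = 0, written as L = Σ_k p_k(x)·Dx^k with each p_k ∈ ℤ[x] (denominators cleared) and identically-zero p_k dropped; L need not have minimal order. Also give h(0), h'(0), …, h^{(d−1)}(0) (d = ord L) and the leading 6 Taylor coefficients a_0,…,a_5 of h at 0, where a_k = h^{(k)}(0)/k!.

f: a_k = -2, 0, 16, 0, -64/3, 0, …
g: a_k = 0, 6, 0, -18, 0, 486/5, …
L₀ := L_f ⊗_s L_g (sym. prod.), ord ≤ 4.
L = (20800 + 494784·x^2 + 2923776·x^4 + 11943936·x^6 + 26873856·x^8) + (19584·x + 342144·x^3 + 2239488·x^5 + 6718464·x^7)·Dx + (1700 + 42732·x^2 + 318816·x^4 + 1492992·x^6 + 3359232·x^8)·Dx^2 + (1224·x + 21384·x^3 + 139968·x^5 + 419904·x^7)·Dx^3 + (25 + 738·x^2 + 8505·x^4 + 46656·x^6 + 104976·x^8)·Dx^4  (order 4).
h: a_k = 0, -12, 0, 132, 0, -3052/5, …
ICs: h(0) = 0, h′(0) = -12, h′′(0) = 0, h′′′(0) = 792.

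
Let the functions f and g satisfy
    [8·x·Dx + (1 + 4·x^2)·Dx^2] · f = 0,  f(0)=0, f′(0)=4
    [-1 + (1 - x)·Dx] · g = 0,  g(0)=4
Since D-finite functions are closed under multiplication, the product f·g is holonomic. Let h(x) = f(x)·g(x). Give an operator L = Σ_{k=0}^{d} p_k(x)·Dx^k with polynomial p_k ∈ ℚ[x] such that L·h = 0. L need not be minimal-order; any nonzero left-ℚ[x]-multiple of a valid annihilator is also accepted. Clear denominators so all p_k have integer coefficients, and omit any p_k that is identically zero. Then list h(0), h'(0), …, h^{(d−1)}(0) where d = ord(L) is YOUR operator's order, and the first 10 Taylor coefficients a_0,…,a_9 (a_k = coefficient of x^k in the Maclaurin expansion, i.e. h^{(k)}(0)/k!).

L = 8·x + (2 - 8·x + 16·x^2)·Dx + (-1 + x - 4·x^2 + 4·x^3)·Dx^2  (order 2).
h: a_k = 0, 16, 16, -16/3, -16/3, 688/15, 688/15, -10544/105, -10544/105, 111728/315, …
ICs: h(0) = 0, h′(0) = 16.

f: a_k = 0, 4, 0, -16/3, 0, 64/5, 0, -256/7, 0, 1024/9, …
g: a_k = 4, 4, 4, 4, 4, 4, 4, 4, 4, 4, …
f·g: L₀ = L_f ⊗_s L_g, ord ≤ 2·1.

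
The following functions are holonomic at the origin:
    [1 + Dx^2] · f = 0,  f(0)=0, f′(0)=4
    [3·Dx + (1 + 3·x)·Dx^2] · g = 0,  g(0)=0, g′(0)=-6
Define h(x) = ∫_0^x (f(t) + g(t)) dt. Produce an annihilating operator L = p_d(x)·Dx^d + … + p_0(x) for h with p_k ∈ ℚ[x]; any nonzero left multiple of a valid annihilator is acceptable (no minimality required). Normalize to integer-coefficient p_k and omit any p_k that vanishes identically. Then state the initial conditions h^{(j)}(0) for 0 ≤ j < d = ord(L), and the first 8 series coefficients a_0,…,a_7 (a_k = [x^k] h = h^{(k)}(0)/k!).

f: a_k = 0, 4, 0, -2/3, 0, 1/30, 0, -1/1260, …
g: a_k = 0, -6, 9, -18, 81/2, -486/5, 243, -4374/7, …
Weyl lclm of L_f,L_g ⇒ L₀ (ord ≤ 4).
∫: right-multiply L₀ by Dx.
L = (165 + 18·x + 27·x^2)·Dx^2 + (19 + 63·x + 27·x^2 + 27·x^3)·Dx^3 + (165 + 18·x + 27·x^2)·Dx^4 + (19 + 63·x + 27·x^2 + 27·x^3)·Dx^5  (order 5).
h: a_k = 0, 0, -1, 3, -14/3, 81/10, -583/36, 243/7, …
ICs: h(0) = 0, h′(0) = 0, h′′(0) = -2, h′′′(0) = 18, h′′′′(0) = -112.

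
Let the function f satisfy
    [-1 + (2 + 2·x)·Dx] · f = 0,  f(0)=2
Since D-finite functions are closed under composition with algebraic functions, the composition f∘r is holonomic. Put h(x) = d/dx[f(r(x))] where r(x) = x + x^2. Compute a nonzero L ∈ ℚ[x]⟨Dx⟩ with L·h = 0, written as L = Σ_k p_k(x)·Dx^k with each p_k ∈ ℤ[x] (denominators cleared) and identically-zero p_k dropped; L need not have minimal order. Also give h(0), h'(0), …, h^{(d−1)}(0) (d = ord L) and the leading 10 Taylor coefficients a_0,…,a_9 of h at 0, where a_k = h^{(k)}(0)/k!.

f: a_k = 2, 1, -1/4, 1/8, -5/64, 7/128, -21/512, 33/1024, -429/16384, 715/32768, …
Substitute x→r, Dx→(1/r')Dx; clear ⇒ L₀.
Differentiate: ansatz ord ≤ ord L₀ ⇒ L.
L = 3 + (-2 - 6·x - 6·x^2 - 4·x^3)·Dx  (order 1).
h: a_k = 1, 3/2, -9/8, 3/16, 75/128, -171/256, 147/1024, 867/2048, -17037/32768, 7905/65536, …
ICs: h(0) = 1.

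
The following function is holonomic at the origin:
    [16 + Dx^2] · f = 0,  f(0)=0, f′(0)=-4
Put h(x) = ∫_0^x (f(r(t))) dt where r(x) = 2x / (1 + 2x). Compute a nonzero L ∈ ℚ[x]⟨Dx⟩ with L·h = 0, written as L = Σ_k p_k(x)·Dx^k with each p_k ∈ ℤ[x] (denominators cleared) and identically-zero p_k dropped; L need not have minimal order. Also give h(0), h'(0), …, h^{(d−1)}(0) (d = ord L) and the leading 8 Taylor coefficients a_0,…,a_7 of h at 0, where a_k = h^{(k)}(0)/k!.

f: a_k = 0, -4, 0, 32/3, 0, -128/15, 0, 1024/315, …
Change of var in L_f (x↦r) gives L₀.
h=∫h₀ ⇒ L = L₀·Dx.
L = 64·Dx + (4 + 24·x + 48·x^2 + 32·x^3)·Dx^2 + (1 + 8·x + 24·x^2 + 32·x^3 + 16·x^4)·Dx^3  (order 3).
h: a_k = 0, 0, -4, 16/3, 40/3, -448/5, 12352/45, -3840/7, …
ICs: h(0) = 0, h′(0) = 0, h′′(0) = -8.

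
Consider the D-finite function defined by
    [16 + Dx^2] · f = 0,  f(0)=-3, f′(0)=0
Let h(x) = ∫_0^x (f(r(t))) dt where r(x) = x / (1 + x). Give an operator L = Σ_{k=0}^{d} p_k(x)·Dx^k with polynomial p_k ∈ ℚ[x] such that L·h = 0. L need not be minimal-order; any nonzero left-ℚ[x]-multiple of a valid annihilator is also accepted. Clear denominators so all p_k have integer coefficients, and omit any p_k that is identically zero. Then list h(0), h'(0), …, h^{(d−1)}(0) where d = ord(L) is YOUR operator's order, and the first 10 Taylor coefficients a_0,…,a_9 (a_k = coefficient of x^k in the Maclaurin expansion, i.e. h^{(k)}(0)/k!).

f: a_k = -3, 0, 24, 0, -32, 0, 256/15, 0, -512/105, 0, …
Substitute x→r, Dx→(1/r')Dx; clear ⇒ L₀.
Integrate: L := L₀·Dx.
L = 16·Dx + (2 + 6·x + 6·x^2 + 2·x^3)·Dx^2 + (1 + 4·x + 6·x^2 + 4·x^3 + x^4)·Dx^3  (order 3).
h: a_k = 0, -3, 0, 8, -12, 8, 16/3, -392/15, 246/5, -12568/189, …
ICs: h(0) = 0, h′(0) = -3, h′′(0) = 0.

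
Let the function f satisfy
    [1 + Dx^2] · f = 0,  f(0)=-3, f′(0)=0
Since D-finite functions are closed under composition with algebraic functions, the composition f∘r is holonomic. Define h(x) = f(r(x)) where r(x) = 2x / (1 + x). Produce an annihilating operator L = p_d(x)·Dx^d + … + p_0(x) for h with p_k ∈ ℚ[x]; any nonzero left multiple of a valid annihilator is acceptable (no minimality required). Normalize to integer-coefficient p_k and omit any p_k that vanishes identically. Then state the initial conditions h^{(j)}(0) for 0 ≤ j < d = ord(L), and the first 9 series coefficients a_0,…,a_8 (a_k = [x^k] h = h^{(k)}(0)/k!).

f: a_k = -3, 0, 3/2, 0, -1/8, 0, 1/240, 0, -1/13440, …
h₀=f(r): pull back L_f along r ⇒ L₀.
L = 4 + (2 + 6·x + 6·x^2 + 2·x^3)·Dx + (1 + 4·x + 6·x^2 + 4·x^3 + x^4)·Dx^2  (order 2).
h: a_k = -3, 0, 6, -12, 16, -16, 154/15, 12/5, -2354/105, …
ICs: h(0) = -3, h′(0) = 0.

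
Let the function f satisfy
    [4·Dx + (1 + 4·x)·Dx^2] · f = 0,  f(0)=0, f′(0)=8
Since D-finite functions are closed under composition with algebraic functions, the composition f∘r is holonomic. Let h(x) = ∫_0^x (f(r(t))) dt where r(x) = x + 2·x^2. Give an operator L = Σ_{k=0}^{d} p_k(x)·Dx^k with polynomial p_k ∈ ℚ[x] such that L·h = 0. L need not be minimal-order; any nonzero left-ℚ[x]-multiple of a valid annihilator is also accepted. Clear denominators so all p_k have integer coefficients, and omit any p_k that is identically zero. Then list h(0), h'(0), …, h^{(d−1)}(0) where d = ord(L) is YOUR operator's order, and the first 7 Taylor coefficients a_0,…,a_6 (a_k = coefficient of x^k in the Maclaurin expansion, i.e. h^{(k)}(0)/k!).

L = (16·x + 32·x^2)·Dx^2 + (1 + 8·x + 24·x^2 + 32·x^3)·Dx^3  (order 3).
h: a_k = 0, 0, 4, 0, -16/3, 64/5, -256/15, …
ICs: h(0) = 0, h′(0) = 0, h′′(0) = 8.

f: a_k = 0, 8, -16, 128/3, -128, 2048/5, -4096/3, …
f∘r: x↦r, Dx↦Dx/r' in L_f ⇒ L₀.
h=∫h₀ ⇒ L = L₀·Dx.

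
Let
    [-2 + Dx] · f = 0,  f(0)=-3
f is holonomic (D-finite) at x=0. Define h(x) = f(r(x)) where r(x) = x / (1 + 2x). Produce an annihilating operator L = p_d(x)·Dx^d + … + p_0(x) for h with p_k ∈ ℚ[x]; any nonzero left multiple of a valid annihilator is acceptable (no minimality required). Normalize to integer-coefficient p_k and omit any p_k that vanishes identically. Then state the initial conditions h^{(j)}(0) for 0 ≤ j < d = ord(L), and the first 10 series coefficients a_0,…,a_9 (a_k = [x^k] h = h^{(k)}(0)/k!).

L = -2 + (1 + 4·x + 4·x^2)·Dx  (order 1).
h: a_k = -3, -6, 6, -4, -2, 76/5, -604/15, 8728/105, -15682/105, 226076/945, …
ICs: h(0) = -3.

f: a_k = -3, -6, -6, -4, -2, -4/5, -4/15, -8/105, -2/105, -4/945, …
f∘r: x↦r, Dx↦Dx/r' in L_f ⇒ L₀.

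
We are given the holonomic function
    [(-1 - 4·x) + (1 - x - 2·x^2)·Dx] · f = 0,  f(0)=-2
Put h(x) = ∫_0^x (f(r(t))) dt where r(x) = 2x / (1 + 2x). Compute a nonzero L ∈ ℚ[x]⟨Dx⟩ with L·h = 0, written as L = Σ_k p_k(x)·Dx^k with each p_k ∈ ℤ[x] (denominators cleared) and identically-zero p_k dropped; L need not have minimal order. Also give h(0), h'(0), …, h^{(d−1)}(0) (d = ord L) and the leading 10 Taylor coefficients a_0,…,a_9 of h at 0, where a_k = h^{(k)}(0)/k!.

f: a_k = -2, -2, -6, -10, -22, -42, -86, -170, -342, -682, …
Substitute x→r, Dx→(1/r')Dx; clear ⇒ L₀.
h=∫₀ˣh₀: take L = L₀·Dx.
L = (2 + 20·x)·Dx + (-1 - 4·x + 4·x^2 + 16·x^3)·Dx^2  (order 2).
h: a_k = 0, -2, -2, -16/3, 0, -128/5, 128/3, -1536/7, 640, -22528/9, …
ICs: h(0) = 0, h′(0) = -2.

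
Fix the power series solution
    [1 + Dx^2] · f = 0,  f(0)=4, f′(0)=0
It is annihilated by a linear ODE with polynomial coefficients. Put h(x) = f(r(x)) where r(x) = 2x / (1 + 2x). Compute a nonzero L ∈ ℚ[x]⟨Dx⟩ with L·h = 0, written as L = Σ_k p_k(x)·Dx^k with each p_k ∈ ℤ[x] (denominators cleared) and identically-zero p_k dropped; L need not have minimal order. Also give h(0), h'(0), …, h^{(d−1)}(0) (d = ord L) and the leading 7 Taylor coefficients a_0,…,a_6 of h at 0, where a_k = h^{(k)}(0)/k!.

L = 4 + (4 + 24·x + 48·x^2 + 32·x^3)·Dx + (1 + 8·x + 24·x^2 + 32·x^3 + 16·x^4)·Dx^2  (order 2).
h: a_k = 4, 0, -8, 32, -280/3, 704/3, -24016/45, …
ICs: h(0) = 4, h′(0) = 0.

f: a_k = 4, 0, -2, 0, 1/6, 0, -1/180, …
h₀=f(r): pull back L_f along r ⇒ L₀.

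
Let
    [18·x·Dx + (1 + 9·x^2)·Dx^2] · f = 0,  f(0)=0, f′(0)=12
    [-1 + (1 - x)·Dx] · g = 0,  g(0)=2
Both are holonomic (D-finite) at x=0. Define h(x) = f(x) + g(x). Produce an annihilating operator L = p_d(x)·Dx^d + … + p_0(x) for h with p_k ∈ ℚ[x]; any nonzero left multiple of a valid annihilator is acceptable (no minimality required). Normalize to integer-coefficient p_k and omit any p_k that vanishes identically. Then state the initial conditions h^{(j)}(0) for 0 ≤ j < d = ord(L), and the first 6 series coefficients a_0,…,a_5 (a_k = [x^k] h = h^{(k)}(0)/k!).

f: a_k = 0, 12, 0, -36, 0, 972/5, …
g: a_k = 2, 2, 2, 2, 2, 2, …
f+g: L₀ = lclm(L_f,L_g), ord ≤ 2+1.
L = (18 - 72·x - 486·x^2)·Dx + (-12 + 18·x + 180·x^2 - 486·x^3)·Dx^2 + (1 + 8·x + 72·x^3 - 81·x^4)·Dx^3  (order 3).
h: a_k = 2, 14, 2, -34, 2, 982/5, …
ICs: h(0) = 2, h′(0) = 14, h′′(0) = 4.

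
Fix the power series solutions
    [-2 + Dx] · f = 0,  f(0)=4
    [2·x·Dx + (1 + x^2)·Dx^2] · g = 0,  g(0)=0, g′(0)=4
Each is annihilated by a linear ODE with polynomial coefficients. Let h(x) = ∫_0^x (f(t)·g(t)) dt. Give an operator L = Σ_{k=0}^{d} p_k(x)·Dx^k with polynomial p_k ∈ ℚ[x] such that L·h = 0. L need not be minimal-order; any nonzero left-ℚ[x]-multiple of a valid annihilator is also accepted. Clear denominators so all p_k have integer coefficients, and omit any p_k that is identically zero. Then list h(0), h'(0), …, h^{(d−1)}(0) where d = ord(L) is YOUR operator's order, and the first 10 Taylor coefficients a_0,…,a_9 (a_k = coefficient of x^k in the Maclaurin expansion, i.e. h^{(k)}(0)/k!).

L = (4 - 4·x + 4·x^2)·Dx + (-4 + 2·x - 4·x^2)·Dx^2 + (1 + x^2)·Dx^3  (order 3).
h: a_k = 0, 0, 8, 32/3, 20/3, 32/15, 8/15, 32/63, 26/105, -416/2835, …
ICs: h(0) = 0, h′(0) = 0, h′′(0) = 16.

f: a_k = 4, 8, 8, 16/3, 8/3, 16/15, 16/45, 32/315, 8/315, 16/2835, …
g: a_k = 0, 4, 0, -4/3, 0, 4/5, 0, -4/7, 0, 4/9, …
Product ⇒ symmetric product L₀, ord ≤ 2.
∫: right-multiply L₀ by Dx.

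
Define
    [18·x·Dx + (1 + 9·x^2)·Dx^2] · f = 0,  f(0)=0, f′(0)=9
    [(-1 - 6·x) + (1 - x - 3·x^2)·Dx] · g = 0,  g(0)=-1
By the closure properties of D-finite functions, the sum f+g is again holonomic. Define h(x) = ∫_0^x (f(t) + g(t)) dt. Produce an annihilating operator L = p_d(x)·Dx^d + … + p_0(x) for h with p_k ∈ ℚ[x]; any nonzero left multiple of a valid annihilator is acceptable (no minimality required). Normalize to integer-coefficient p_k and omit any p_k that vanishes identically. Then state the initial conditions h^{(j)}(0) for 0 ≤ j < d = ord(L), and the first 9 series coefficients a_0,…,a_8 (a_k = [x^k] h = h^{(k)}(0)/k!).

f: a_k = 0, 9, 0, -27, 0, 729/5, 0, -6561/7, 0, …
g: a_k = -1, -1, -4, -7, -19, -40, -97, -217, -508, …
L₀ := lclm(L_f,L_g); ord L₀ ≤ 2+1.
Integrate: L := L₀·Dx.
L = (72 - 288·x - 4428·x^2 - 9720·x^3 - 33534·x^4 - 13122·x^6)·Dx^2 + (-30 - 180·x - 144·x^2 - 1728·x^3 - 9153·x^4 - 23814·x^5 - 2187·x^6 - 13122·x^7)·Dx^3 + (4 + 14·x + 114·x^2 - 36·x^3 + 459·x^4 - 1539·x^5 - 2430·x^6 - 729·x^7 - 2187·x^8)·Dx^4  (order 4).
h: a_k = 0, -1, 4, -4/3, -17/2, -19/5, 529/30, -97/7, -1010/7, …
ICs: h(0) = 0, h′(0) = -1, h′′(0) = 8, h′′′(0) = -8.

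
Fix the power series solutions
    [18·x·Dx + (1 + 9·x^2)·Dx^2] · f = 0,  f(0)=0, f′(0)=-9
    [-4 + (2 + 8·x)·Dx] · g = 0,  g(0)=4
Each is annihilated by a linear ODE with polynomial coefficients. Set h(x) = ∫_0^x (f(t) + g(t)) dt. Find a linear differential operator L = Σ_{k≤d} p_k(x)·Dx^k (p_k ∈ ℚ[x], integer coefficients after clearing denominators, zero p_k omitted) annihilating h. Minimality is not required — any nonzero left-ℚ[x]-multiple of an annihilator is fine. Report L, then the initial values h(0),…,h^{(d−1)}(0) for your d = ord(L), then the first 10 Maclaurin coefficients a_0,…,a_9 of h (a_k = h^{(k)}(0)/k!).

f: a_k = 0, -9, 0, 27, 0, -729/5, 0, 6561/7, 0, -6561, …
g: a_k = 4, 8, -8, 16, -40, 112, -336, 1056, -3432, 11440, …
Sum ⇒ L₀ = lclm(L_f,L_g) in ℚ(x)⟨Dx⟩.
h=∫h₀ ⇒ L = L₀·Dx.
L = (-36 - 360·x + 972·x^2 + 1944·x^3)·Dx^2 + (-30 - 144·x - 18·x^2 + 3888·x^3 + 6804·x^4)·Dx^3 + (-2 + 10·x + 108·x^2 + 306·x^3 + 1134·x^4 + 1944·x^5)·Dx^4  (order 4).
h: a_k = 0, 4, -1/2, -8/3, 43/4, -8, -169/30, -48, 13953/56, -1144/3, …
ICs: h(0) = 0, h′(0) = 4, h′′(0) = -1, h′′′(0) = -16.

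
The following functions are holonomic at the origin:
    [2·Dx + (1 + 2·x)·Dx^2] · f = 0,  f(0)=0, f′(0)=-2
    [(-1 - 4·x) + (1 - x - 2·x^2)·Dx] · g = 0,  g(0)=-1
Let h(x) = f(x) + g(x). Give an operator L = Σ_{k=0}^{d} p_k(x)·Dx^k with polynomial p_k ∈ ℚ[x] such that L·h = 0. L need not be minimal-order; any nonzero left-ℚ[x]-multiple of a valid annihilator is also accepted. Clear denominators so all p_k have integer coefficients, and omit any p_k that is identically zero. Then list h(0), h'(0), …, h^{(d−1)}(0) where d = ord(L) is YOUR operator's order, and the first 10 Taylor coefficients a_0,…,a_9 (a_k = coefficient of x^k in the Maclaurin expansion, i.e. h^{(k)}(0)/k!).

f: a_k = 0, -2, 2, -8/3, 4, -32/5, 32/3, -128/7, 32, -512/9, …
g: a_k = -1, -1, -3, -5, -11, -21, -43, -85, -171, -341, …
Weyl lclm of L_f,L_g ⇒ L₀ (ord ≤ 3).
L = (-54 - 228·x - 432·x^2 - 288·x^3 - 192·x^4)·Dx + (-11 - 124·x - 464·x^2 - 704·x^3 - 592·x^4 - 320·x^5)·Dx^2 + (4 + 19·x + 17·x^2 - 42·x^3 - 116·x^4 - 136·x^5 - 64·x^6)·Dx^3  (order 3).
h: a_k = -1, -3, -1, -23/3, -7, -137/5, -97/3, -723/7, -139, -3581/9, …
ICs: h(0) = -1, h′(0) = -3, h′′(0) = -2.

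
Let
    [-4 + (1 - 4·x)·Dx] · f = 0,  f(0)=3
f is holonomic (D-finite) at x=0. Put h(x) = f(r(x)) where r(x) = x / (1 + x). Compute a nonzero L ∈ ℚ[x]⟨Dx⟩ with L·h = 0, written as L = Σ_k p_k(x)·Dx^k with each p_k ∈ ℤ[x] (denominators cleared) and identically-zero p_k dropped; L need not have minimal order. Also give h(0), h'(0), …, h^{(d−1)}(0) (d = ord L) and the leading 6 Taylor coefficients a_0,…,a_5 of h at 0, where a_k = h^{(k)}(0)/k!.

L = 4 + (-1 + 2·x + 3·x^2)·Dx  (order 1).
h: a_k = 3, 12, 36, 108, 324, 972, …
ICs: h(0) = 3.

f: a_k = 3, 12, 48, 192, 768, 3072, …
L₀ from L_f via x↦r, Dx↦r'^{-1}Dx.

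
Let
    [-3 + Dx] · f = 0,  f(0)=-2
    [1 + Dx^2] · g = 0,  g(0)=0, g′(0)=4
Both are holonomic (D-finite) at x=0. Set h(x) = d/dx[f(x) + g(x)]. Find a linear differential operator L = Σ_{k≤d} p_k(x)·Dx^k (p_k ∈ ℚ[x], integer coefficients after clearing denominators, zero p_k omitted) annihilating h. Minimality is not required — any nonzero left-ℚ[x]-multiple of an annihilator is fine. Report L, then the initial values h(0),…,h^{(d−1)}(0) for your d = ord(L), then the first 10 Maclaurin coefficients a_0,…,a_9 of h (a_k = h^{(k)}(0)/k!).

L = 3 - Dx + 3·Dx^2 - Dx^3  (order 3).
h: a_k = -2, -18, -29, -27, -241/12, -243/20, -2189/360, -729/280, -19681/20160, -729/2240, …
ICs: h(0) = -2, h′(0) = -18, h′′(0) = -58.

f: a_k = -2, -6, -9, -9, -27/4, -81/20, -81/40, -243/280, -729/2240, -243/2240, …
g: a_k = 0, 4, 0, -2/3, 0, 1/30, 0, -1/1260, 0, 1/90720, …
Weyl lclm of L_f,L_g ⇒ L₀ (ord ≤ 3).
Differentiate: ansatz ord ≤ ord L₀ ⇒ L.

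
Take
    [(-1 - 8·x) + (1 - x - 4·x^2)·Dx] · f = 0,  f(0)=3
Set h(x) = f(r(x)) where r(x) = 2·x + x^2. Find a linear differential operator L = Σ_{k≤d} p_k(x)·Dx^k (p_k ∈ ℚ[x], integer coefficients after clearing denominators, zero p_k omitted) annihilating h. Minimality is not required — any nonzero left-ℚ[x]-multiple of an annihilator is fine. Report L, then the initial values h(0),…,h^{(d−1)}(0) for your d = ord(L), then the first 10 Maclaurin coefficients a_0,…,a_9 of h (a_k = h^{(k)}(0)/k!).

f: a_k = 3, 3, 15, 27, 87, 195, 543, 1323, 3495, 8787, …
Substitute x→r, Dx→(1/r')Dx; clear ⇒ L₀.
L = (2 + 34·x + 48·x^2 + 16·x^3) + (-1 + 2·x + 17·x^2 + 16·x^3 + 4·x^4)·Dx  (order 1).
h: a_k = 3, 6, 63, 276, 1731, 9186, 52467, 289896, 1625631, 9055710, …
ICs: h(0) = 3.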